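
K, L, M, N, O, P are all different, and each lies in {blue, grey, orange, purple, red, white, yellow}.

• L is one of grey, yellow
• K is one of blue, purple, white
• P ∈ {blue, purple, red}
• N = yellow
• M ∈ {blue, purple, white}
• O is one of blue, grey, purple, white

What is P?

N must be yellow (only option left). Remove yellow from L.
L's domain is down to {grey}, so L = grey. Strike grey from O.
The 4 still-open variables together cover exactly {blue, purple, red, white} — 4 values for 4 variables — and red appears only in P's list, so P = red.

red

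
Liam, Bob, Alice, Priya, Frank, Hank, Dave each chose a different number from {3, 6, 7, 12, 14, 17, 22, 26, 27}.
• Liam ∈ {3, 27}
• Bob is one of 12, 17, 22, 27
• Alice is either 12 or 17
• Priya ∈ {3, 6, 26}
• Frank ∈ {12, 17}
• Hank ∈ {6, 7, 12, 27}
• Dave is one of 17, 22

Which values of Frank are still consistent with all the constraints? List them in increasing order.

12, 17

Alice and Frank between them cover only {12, 17} — a naked pair. Remove those values from Bob, Hank, Dave.
That leaves Dave = 22. Strike 22 from Bob.
Bob's domain is down to {27}, so Bob = 27. Strike 27 from Liam, Hank.
Liam must be 3 (only option left). So Priya can't be 3.
No further eliminations apply; Frank can still be any of 12, 17.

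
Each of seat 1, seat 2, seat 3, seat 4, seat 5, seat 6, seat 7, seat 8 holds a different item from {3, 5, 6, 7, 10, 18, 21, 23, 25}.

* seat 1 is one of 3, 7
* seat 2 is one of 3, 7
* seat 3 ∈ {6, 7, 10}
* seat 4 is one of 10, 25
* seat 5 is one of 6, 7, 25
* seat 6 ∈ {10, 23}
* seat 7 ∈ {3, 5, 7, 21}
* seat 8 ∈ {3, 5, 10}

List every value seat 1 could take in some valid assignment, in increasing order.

3, 7

The 8 variables together cover exactly {3, 5, 6, 7, 10, 21, 23, 25} — 8 values for 8 variables — and 21 appears only in seat 7's list, so seat 7 = 21.
Among the 7 still-open variables, 5 fits only seat 8 (and all 7 values in {3, 5, 6, 7, 10, 23, 25} must be used), so seat 8 = 5.
Among the 6 still-open variables, 23 fits only seat 6 (and all 6 values in {3, 6, 7, 10, 23, 25} must be used), so seat 6 = 23.
The 2 variables seat 1 and seat 2 are confined to {3, 7}, which locks those values in; drop them from seat 3, seat 5.
No further eliminations apply; seat 1 can still be any of 3, 7.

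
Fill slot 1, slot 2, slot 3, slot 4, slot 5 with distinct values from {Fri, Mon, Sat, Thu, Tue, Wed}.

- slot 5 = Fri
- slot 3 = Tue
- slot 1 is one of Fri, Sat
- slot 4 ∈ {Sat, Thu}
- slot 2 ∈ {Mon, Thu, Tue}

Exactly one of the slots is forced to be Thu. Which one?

slot 4

slot 3 must be Tue (only option left). So slot 2 can't be Tue.
slot 5 has just one choice, so slot 5 = Fri. So slot 1 can't be Fri.
slot 1 has just one choice, so slot 1 = Sat. Remove Sat from slot 4.
So Thu goes to slot 4.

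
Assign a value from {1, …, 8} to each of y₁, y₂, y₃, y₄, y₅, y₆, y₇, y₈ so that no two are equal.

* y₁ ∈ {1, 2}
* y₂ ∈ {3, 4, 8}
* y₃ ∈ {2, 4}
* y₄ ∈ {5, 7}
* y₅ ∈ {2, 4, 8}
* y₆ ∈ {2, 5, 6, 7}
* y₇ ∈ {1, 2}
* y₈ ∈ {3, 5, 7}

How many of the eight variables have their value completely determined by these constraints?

Among the 8 variables, 6 fits only y₆ (and all 8 values in {1, 2, 3, 4, 5, 6, 7, 8} must be used), so y₆ = 6.
The 2 variables y₁ and y₇ are confined to {1, 2}, which locks those values in; drop them from y₃, y₅.
y₃'s domain is down to {4}, so y₃ = 4. So y₂, y₅ can't be 4.
y₅ must be 8 (only option left). Remove 8 from y₂.
y₂ must be 3 (only option left). So y₈ can't be 3.
Determined: y₂=3, y₃=4, y₅=8, y₆=6. The other variables each still have more than one consistent value. That makes 4.

4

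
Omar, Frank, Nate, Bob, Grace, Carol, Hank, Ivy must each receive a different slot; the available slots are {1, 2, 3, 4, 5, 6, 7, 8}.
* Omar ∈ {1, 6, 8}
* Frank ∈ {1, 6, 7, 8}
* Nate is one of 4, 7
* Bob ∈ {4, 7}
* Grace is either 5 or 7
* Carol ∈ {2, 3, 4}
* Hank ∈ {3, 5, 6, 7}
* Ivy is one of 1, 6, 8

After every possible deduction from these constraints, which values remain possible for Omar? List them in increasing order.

1, 6, 8

The 8 variables draw from only 8 values {1, 2, 3, 4, 5, 6, 7, 8}, so each is used; only Carol can be 2, hence Carol = 2.
Among the 7 still-open variables, 3 fits only Hank (and all 7 values in {1, 3, 4, 5, 6, 7, 8} must be used), so Hank = 3.
Among the 6 still-open variables, 5 fits only Grace (and all 6 values in {1, 4, 5, 6, 7, 8} must be used), so Grace = 5.
The 2 variables Nate and Bob are confined to {4, 7}, which locks those values in; drop them from Frank.
No further eliminations apply; Omar can still be any of 1, 6, 8.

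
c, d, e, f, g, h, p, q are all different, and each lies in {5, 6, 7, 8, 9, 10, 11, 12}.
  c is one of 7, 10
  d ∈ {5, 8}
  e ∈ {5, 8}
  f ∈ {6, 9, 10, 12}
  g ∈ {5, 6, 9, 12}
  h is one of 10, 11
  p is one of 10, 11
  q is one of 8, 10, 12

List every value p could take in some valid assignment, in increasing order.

10, 11

The 8 variables together cover exactly {5, 6, 7, 8, 9, 10, 11, 12} — 8 values for 8 variables — and 7 appears only in c's list, so c = 7.
d and e share exactly the 2 values {5, 8}; by pigeonhole those values go to them, so strike 5, 8 from g, q.
The 2 variables h and p are confined to {10, 11}, which locks those values in; drop them from f, q.
q has just one choice, so q = 12. So f, g can't be 12.
No further eliminations apply; p can still be any of 10, 11.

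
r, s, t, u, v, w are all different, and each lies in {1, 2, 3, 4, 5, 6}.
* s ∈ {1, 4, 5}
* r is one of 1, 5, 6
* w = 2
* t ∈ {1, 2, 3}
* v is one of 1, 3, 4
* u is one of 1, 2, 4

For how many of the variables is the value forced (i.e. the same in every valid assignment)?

3

w has just one choice, so w = 2. Strike 2 from t, u.
The 5 still-open variables draw from only 5 values {1, 3, 4, 5, 6}, so each is used; only r can be 6, hence r = 6.
Among the 4 still-open variables, 5 fits only s (and all 4 values in {1, 3, 4, 5} must be used), so s = 5.
Determined: r=6, s=5, w=2. The other variables each still have more than one consistent value. That makes 3.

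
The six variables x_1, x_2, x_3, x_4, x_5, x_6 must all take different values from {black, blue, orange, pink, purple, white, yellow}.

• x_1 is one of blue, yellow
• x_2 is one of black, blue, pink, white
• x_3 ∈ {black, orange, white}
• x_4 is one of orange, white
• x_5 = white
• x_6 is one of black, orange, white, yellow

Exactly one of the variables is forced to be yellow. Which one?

x_6

x_5 has just one choice, so x_5 = white. Remove white from x_2, x_3, x_4, x_6.
x_4 has just one choice, so x_4 = orange. Remove orange from x_3, x_6.
That leaves x_3 = black. Eliminate black elsewhere: x_2, x_6.
So yellow goes to x_6.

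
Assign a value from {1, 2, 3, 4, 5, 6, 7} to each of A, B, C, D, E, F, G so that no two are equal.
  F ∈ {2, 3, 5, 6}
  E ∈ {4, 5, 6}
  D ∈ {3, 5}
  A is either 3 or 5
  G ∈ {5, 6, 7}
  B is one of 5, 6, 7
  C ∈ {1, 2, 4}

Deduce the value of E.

Among the 7 variables, 1 fits only C (and all 7 values in {1, 2, 3, 4, 5, 6, 7} must be used), so C = 1.
The 6 still-open variables together cover exactly {2, 3, 4, 5, 6, 7} — 6 values for 6 variables — and 2 appears only in F's list, so F = 2.
Among the 5 still-open variables, 4 fits only E (and all 5 values in {3, 4, 5, 6, 7} must be used), so E = 4.

4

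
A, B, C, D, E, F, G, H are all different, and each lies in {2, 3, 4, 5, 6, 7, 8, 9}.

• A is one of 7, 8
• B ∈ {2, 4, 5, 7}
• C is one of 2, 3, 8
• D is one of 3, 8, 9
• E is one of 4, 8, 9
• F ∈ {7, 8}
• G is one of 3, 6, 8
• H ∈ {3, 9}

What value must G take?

Among the 8 variables, 5 fits only B (and all 8 values in {2, 3, 4, 5, 6, 7, 8, 9} must be used), so B = 5.
The 7 still-open variables draw from only 7 values {2, 3, 4, 6, 7, 8, 9}, so each is used; only C can be 2, hence C = 2.
The 6 still-open variables together cover exactly {3, 4, 6, 7, 8, 9} — 6 values for 6 variables — and 4 appears only in E's list, so E = 4.
The 5 still-open variables together cover exactly {3, 6, 7, 8, 9} — 5 values for 5 variables — and 6 appears only in G's list, so G = 6.

6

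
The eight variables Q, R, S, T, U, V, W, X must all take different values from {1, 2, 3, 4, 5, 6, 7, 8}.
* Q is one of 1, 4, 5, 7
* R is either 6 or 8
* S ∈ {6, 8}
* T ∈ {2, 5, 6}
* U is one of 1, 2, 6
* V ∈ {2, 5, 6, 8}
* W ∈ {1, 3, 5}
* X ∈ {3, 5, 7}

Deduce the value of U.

1

Among the 8 variables, 4 fits only Q (and all 8 values in {1, 2, 3, 4, 5, 6, 7, 8} must be used), so Q = 4.
Among the 7 still-open variables, 7 fits only X (and all 7 values in {1, 2, 3, 5, 6, 7, 8} must be used), so X = 7.
Among the 6 still-open variables, 3 fits only W (and all 6 values in {1, 2, 3, 5, 6, 8} must be used), so W = 3.
Among the 5 still-open variables, 1 fits only U (and all 5 values in {1, 2, 5, 6, 8} must be used), so U = 1.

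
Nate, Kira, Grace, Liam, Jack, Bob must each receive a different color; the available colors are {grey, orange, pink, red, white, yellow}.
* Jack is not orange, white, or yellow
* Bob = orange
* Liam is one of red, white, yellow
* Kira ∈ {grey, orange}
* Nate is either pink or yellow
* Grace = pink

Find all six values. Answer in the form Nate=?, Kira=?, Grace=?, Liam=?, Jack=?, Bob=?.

Nate=yellow, Kira=grey, Grace=pink, Liam=white, Jack=red, Bob=orange

Grace must be pink (only option left). Strike pink from Nate, Jack.
That leaves Bob = orange. So Kira can't be orange.
That leaves Nate = yellow. Eliminate yellow elsewhere: Liam.
Kira's domain is down to {grey}, so Kira = grey. Strike grey from Jack.
Jack must be red (only option left). Strike red from Liam.
Liam must be white (only option left).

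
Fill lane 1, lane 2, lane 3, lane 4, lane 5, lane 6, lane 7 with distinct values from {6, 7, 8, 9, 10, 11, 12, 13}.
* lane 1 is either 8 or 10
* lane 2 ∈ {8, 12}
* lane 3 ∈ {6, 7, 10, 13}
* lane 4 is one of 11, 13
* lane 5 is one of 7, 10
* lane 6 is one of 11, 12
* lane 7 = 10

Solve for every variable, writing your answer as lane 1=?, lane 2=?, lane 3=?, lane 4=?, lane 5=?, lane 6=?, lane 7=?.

lane 7 has just one choice, so lane 7 = 10. Eliminate 10 elsewhere: lane 1, lane 3, lane 5.
That leaves lane 1 = 8. Remove 8 from lane 2.
lane 2's domain is down to {12}, so lane 2 = 12. So lane 6 can't be 12.
lane 5 must be 7 (only option left). So lane 3 can't be 7.
lane 6's domain is down to {11}, so lane 6 = 11. So lane 4 can't be 11.
lane 4 must be 13 (only option left). Remove 13 from lane 3.
lane 3's domain is down to {6}, so lane 3 = 6.

lane 1=8, lane 2=12, lane 3=6, lane 4=13, lane 5=7, lane 6=11, lane 7=10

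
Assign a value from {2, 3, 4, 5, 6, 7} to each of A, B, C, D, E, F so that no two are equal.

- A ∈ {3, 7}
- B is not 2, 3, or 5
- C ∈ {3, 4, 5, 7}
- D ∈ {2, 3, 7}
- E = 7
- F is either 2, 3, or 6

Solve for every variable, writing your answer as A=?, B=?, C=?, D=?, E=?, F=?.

E must be 7 (only option left). Strike 7 from A, B, C, D.
That leaves A = 3. Strike 3 from C, D, F.
D has just one choice, so D = 2. Eliminate 2 elsewhere: F.
F must be 6 (only option left). Eliminate 6 elsewhere: B.
B's domain is down to {4}, so B = 4. Eliminate 4 elsewhere: C.
C has just one choice, so C = 5.

A=3, B=4, C=5, D=2, E=7, F=6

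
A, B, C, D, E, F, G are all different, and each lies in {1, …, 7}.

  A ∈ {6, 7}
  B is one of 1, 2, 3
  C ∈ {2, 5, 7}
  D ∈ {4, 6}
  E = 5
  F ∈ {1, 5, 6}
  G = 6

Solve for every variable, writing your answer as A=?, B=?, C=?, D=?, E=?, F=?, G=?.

A=7, B=3, C=2, D=4, E=5, F=1, G=6

E must be 5 (only option left). Remove 5 from C, F.
G's domain is down to {6}, so G = 6. Remove 6 from A, D, F.
A must be 7 (only option left). Strike 7 from C.
C has just one choice, so C = 2. So B can't be 2.
D has just one choice, so D = 4.
F's domain is down to {1}, so F = 1. So B can't be 1.
B must be 3 (only option left).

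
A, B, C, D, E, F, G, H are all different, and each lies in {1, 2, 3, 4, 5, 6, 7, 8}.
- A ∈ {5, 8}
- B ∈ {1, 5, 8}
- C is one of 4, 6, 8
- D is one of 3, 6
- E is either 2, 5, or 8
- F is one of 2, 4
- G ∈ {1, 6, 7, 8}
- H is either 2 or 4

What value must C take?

6

Among the 8 variables, 3 fits only D (and all 8 values in {1, 2, 3, 4, 5, 6, 7, 8} must be used), so D = 3.
The 7 still-open variables draw from only 7 values {1, 2, 4, 5, 6, 7, 8}, so each is used; only G can be 7, hence G = 7.
Among the 6 still-open variables, 1 fits only B (and all 6 values in {1, 2, 4, 5, 6, 8} must be used), so B = 1.
The 5 still-open variables draw from only 5 values {2, 4, 5, 6, 8}, so each is used; only C can be 6, hence C = 6.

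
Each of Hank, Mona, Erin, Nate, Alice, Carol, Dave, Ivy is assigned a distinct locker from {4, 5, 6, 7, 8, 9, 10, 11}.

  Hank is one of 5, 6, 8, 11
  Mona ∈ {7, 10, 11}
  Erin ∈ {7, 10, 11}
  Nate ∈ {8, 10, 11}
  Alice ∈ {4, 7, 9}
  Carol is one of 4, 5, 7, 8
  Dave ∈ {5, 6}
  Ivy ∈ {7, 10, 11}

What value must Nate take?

The 8 variables together cover exactly {4, 5, 6, 7, 8, 9, 10, 11} — 8 values for 8 variables — and 9 appears only in Alice's list, so Alice = 9.
The 7 still-open variables together cover exactly {4, 5, 6, 7, 8, 10, 11} — 7 values for 7 variables — and 4 appears only in Carol's list, so Carol = 4.
Mona, Erin, Ivy between them cover only {7, 10, 11} — a naked triple. Remove those values from Hank, Nate.
So Nate = 8.

8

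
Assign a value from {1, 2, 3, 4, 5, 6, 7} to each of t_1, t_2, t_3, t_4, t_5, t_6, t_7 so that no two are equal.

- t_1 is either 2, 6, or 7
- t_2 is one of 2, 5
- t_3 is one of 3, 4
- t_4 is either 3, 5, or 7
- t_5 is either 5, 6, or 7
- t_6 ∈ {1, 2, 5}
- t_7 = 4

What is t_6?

1

t_7 must be 4 (only option left). Strike 4 from t_3.
t_3 must be 3 (only option left). Eliminate 3 elsewhere: t_4.
The 5 still-open variables draw from only 5 values {1, 2, 5, 6, 7}, so each is used; only t_6 can be 1, hence t_6 = 1.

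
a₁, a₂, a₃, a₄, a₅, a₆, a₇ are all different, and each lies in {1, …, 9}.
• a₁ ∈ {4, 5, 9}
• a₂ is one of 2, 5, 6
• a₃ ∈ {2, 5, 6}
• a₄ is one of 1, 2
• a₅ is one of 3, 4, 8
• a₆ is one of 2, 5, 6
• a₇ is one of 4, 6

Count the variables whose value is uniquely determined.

a₂, a₃, a₆ between them cover only {2, 5, 6} — a naked triple. Remove those values from a₁, a₄, a₇.
a₄ must be 1 (only option left).
a₇ has just one choice, so a₇ = 4. So a₁, a₅ can't be 4.
a₁ has just one choice, so a₁ = 9.
Determined: a₁=9, a₄=1, a₇=4. The other variables each still have more than one consistent value. That makes 3.

3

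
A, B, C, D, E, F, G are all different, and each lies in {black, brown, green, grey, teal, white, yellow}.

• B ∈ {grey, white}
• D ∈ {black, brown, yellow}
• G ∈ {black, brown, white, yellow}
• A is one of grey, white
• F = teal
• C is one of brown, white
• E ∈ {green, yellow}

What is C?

F's domain is down to {teal}, so F = teal.
The 6 still-open variables draw from only 6 values {black, brown, green, grey, white, yellow}, so each is used; only E can be green, hence E = green.
A and B between them cover only {grey, white} — a naked pair. Remove those values from C, G.
So C = brown.

brown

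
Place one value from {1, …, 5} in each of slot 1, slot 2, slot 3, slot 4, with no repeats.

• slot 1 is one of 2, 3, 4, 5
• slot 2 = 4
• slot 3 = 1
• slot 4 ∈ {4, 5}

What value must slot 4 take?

5

slot 2 has just one choice, so slot 2 = 4. Eliminate 4 elsewhere: slot 1, slot 4.
So slot 4 = 5.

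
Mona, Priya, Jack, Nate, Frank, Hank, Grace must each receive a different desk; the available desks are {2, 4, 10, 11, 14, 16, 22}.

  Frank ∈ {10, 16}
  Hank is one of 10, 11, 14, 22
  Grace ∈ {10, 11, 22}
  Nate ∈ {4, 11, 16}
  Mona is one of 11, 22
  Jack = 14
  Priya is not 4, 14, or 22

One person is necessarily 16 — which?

Jack must be 14 (only option left). So Hank can't be 14.
The 6 still-open variables draw from only 6 values {2, 4, 10, 11, 16, 22}, so each is used; only Priya can be 2, hence Priya = 2.
The 5 still-open variables together cover exactly {4, 10, 11, 16, 22} — 5 values for 5 variables — and 4 appears only in Nate's list, so Nate = 4.
The 4 still-open variables together cover exactly {10, 11, 16, 22} — 4 values for 4 variables — and 16 appears only in Frank's list, so Frank = 16.

Frank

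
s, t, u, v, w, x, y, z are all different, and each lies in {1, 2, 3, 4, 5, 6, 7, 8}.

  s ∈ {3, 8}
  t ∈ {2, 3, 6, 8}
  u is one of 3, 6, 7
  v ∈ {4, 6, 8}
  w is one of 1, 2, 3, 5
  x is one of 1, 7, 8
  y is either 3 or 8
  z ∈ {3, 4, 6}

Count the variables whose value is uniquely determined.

The 8 variables draw from only 8 values {1, 2, 3, 4, 5, 6, 7, 8}, so each is used; only w can be 5, hence w = 5.
The 7 still-open variables draw from only 7 values {1, 2, 3, 4, 6, 7, 8}, so each is used; only x can be 1, hence x = 1.
The 6 still-open variables draw from only 6 values {2, 3, 4, 6, 7, 8}, so each is used; only t can be 2, hence t = 2.
Among the 5 still-open variables, 7 fits only u (and all 5 values in {3, 4, 6, 7, 8} must be used), so u = 7.
s and y share exactly the 2 values {3, 8}; by pigeonhole those values go to them, so strike 3, 8 from v, z.
Determined: t=2, u=7, w=5, x=1. The other variables each still have more than one consistent value. That makes 4.

4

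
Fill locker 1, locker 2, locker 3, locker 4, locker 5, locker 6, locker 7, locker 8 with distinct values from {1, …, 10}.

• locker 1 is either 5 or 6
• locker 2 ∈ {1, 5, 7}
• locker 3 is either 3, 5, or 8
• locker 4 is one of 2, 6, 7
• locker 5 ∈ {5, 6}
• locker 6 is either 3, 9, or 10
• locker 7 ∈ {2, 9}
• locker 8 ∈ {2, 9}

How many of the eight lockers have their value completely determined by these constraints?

locker 1 and locker 5 share exactly the 2 values {5, 6}; by pigeonhole those values go to them, so strike 5, 6 from locker 2, locker 3, locker 4.
locker 7 and locker 8 share exactly the 2 values {2, 9}; by pigeonhole those values go to them, so strike 2, 9 from locker 4, locker 6.
locker 4 has just one choice, so locker 4 = 7. Eliminate 7 elsewhere: locker 2.
locker 2 must be 1 (only option left).
Determined: locker 2=1, locker 4=7. The other lockers each still have more than one consistent value. That makes 2.

2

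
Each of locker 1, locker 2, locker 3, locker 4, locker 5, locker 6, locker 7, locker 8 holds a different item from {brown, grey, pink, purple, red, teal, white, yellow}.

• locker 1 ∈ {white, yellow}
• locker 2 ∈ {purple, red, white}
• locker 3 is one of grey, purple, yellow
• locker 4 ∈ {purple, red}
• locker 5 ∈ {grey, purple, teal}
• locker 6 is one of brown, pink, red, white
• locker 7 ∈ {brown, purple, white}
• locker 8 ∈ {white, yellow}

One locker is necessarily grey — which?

Among the 8 variables, pink fits only locker 6 (and all 8 values in {brown, grey, pink, purple, red, teal, white, yellow} must be used), so locker 6 = pink.
Among the 7 still-open variables, brown fits only locker 7 (and all 7 values in {brown, grey, purple, red, teal, white, yellow} must be used), so locker 7 = brown.
The 6 still-open variables together cover exactly {grey, purple, red, teal, white, yellow} — 6 values for 6 variables — and teal appears only in locker 5's list, so locker 5 = teal.
Among the 5 still-open variables, grey fits only locker 3 (and all 5 values in {grey, purple, red, white, yellow} must be used), so locker 3 = grey.

locker 3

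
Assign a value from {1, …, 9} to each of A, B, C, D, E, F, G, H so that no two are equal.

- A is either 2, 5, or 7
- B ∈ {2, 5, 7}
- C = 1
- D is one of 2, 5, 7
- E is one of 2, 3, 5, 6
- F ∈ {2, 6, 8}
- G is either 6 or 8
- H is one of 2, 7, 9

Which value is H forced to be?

C must be 1 (only option left).
Among the 7 still-open variables, 3 fits only E (and all 7 values in {2, 3, 5, 6, 7, 8, 9} must be used), so E = 3.
Among the 6 still-open variables, 9 fits only H (and all 6 values in {2, 5, 6, 7, 8, 9} must be used), so H = 9.

9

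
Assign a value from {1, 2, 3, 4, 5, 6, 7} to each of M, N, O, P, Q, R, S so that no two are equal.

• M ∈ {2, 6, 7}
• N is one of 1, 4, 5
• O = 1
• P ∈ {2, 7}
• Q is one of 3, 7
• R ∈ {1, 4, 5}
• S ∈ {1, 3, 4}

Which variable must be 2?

O's domain is down to {1}, so O = 1. Strike 1 from N, R, S.
The 6 still-open variables together cover exactly {2, 3, 4, 5, 6, 7} — 6 values for 6 variables — and 6 appears only in M's list, so M = 6.
The 5 still-open variables draw from only 5 values {2, 3, 4, 5, 7}, so each is used; only P can be 2, hence P = 2.

P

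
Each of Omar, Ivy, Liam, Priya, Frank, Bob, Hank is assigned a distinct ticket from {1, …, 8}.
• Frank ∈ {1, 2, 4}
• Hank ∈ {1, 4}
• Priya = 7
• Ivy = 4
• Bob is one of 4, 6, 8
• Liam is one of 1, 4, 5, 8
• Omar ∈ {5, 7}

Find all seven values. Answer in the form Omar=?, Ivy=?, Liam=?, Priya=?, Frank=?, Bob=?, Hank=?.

Omar=5, Ivy=4, Liam=8, Priya=7, Frank=2, Bob=6, Hank=1

Ivy must be 4 (only option left). Strike 4 from Liam, Frank, Bob, Hank.
That leaves Priya = 7. So Omar can't be 7.
That leaves Hank = 1. Remove 1 from Liam, Frank.
Omar has just one choice, so Omar = 5. Remove 5 from Liam.
Liam's domain is down to {8}, so Liam = 8. Eliminate 8 elsewhere: Bob.
Frank must be 2 (only option left).
That leaves Bob = 6.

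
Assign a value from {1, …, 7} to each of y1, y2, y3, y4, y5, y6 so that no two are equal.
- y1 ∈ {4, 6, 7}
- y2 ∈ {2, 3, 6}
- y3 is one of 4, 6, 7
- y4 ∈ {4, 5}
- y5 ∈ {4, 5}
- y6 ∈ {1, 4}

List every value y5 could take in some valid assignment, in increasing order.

4, 5

The 2 variables y4 and y5 are confined to {4, 5}, which locks those values in; drop them from y1, y3, y6.
y6 must be 1 (only option left).
y1 and y3 between them cover only {6, 7} — a naked pair. Remove those values from y2.
No further eliminations apply; y5 can still be any of 4, 5.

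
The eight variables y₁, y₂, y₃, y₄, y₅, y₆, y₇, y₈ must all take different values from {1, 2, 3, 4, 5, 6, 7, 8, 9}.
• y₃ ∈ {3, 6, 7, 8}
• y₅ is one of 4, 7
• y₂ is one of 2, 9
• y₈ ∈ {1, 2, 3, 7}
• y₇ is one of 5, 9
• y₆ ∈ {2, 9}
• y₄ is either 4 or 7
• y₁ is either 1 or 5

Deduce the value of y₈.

y₂ and y₆ share exactly the 2 values {2, 9}; by pigeonhole those values go to them, so strike 2, 9 from y₇, y₈.
y₇'s domain is down to {5}, so y₇ = 5. So y₁ can't be 5.
y₁ must be 1 (only option left). Eliminate 1 elsewhere: y₈.
y₄ and y₅ between them cover only {4, 7} — a naked pair. Remove those values from y₃, y₈.
So y₈ = 3.

3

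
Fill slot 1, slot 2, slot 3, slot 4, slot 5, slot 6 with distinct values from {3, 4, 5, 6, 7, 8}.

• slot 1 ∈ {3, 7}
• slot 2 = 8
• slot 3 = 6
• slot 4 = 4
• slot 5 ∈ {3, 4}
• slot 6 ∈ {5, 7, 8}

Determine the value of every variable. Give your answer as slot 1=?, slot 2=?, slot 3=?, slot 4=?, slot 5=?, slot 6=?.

slot 2 must be 8 (only option left). Strike 8 from slot 6.
slot 3 must be 6 (only option left).
slot 4's domain is down to {4}, so slot 4 = 4. Eliminate 4 elsewhere: slot 5.
slot 5's domain is down to {3}, so slot 5 = 3. So slot 1 can't be 3.
slot 1's domain is down to {7}, so slot 1 = 7. Eliminate 7 elsewhere: slot 6.
slot 6 has just one choice, so slot 6 = 5.

slot 1=7, slot 2=8, slot 3=6, slot 4=4, slot 5=3, slot 6=5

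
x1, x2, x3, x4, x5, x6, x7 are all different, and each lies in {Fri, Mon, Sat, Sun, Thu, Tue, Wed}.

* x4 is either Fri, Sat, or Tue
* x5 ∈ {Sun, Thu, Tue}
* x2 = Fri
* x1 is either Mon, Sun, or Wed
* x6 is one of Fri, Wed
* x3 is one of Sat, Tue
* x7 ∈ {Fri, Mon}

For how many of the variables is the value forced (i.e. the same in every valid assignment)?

x2 must be Fri (only option left). Strike Fri from x4, x6, x7.
x6 has just one choice, so x6 = Wed. Strike Wed from x1.
That leaves x7 = Mon. So x1 can't be Mon.
x1's domain is down to {Sun}, so x1 = Sun. Strike Sun from x5.
Among the 3 still-open variables, Thu fits only x5 (and all 3 values in {Sat, Thu, Tue} must be used), so x5 = Thu.
Determined: x1=Sun, x2=Fri, x5=Thu, x6=Wed, x7=Mon. The other variables each still have more than one consistent value. That makes 5.

5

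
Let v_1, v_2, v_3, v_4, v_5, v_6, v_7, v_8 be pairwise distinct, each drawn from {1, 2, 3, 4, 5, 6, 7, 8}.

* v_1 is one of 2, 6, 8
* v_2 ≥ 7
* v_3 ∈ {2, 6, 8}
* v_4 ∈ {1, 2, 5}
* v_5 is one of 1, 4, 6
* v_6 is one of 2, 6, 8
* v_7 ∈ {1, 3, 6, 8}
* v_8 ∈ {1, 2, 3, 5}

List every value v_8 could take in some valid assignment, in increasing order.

1, 3, 5

Among the 8 variables, 4 fits only v_5 (and all 8 values in {1, 2, 3, 4, 5, 6, 7, 8} must be used), so v_5 = 4.
Among the 7 still-open variables, 7 fits only v_2 (and all 7 values in {1, 2, 3, 5, 6, 7, 8} must be used), so v_2 = 7.
v_1, v_3, v_6 between them cover only {2, 6, 8} — a naked triple. Remove those values from v_4, v_7, v_8.
No further eliminations apply; v_8 can still be any of 1, 3, 5.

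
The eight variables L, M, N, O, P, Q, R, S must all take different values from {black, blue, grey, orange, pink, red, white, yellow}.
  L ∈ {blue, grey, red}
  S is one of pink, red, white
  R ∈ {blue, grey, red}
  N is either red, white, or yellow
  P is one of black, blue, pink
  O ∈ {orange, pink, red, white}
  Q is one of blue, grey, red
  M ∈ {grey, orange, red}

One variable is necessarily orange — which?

The 8 variables draw from only 8 values {black, blue, grey, orange, pink, red, white, yellow}, so each is used; only P can be black, hence P = black.
Among the 7 still-open variables, yellow fits only N (and all 7 values in {blue, grey, orange, pink, red, white, yellow} must be used), so N = yellow.
L, Q, R between them cover only {blue, grey, red} — a naked triple. Remove those values from M, O, S.
So orange goes to M.

M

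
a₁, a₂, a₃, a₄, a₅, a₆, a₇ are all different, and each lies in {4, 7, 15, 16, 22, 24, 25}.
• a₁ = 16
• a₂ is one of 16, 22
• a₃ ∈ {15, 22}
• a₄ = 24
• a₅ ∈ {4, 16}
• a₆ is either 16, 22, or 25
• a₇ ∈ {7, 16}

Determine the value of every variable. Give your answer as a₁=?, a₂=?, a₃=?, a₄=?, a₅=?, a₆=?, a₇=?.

a₁ must be 16 (only option left). Eliminate 16 elsewhere: a₂, a₅, a₆, a₇.
That leaves a₂ = 22. Strike 22 from a₃, a₆.
That leaves a₃ = 15.
That leaves a₄ = 24.
a₅ must be 4 (only option left).
That leaves a₆ = 25.
a₇'s domain is down to {7}, so a₇ = 7.

a₁=16, a₂=22, a₃=15, a₄=24, a₅=4, a₆=25, a₇=7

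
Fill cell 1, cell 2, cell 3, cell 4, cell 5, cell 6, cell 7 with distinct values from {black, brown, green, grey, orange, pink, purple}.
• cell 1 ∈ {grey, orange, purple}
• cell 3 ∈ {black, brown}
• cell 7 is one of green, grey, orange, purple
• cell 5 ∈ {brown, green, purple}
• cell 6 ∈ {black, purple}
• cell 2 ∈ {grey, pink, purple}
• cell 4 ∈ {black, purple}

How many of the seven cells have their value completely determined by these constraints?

3

Among the 7 variables, pink fits only cell 2 (and all 7 values in {black, brown, green, grey, orange, pink, purple} must be used), so cell 2 = pink.
The 2 variables cell 4 and cell 6 are confined to {black, purple}, which locks those values in; drop them from cell 1, cell 3, cell 5, cell 7.
cell 3 must be brown (only option left). Strike brown from cell 5.
That leaves cell 5 = green. So cell 7 can't be green.
Determined: cell 2=pink, cell 3=brown, cell 5=green. The other cells each still have more than one consistent value. That makes 3.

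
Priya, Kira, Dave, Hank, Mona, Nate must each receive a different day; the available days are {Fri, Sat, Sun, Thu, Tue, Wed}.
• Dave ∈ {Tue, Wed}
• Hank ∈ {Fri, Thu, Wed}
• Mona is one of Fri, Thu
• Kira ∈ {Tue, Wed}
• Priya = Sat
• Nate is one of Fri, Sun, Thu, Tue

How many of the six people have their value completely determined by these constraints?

2

Priya's domain is down to {Sat}, so Priya = Sat.
The 5 still-open variables together cover exactly {Fri, Sun, Thu, Tue, Wed} — 5 values for 5 variables — and Sun appears only in Nate's list, so Nate = Sun.
The 2 variables Kira and Dave are confined to {Tue, Wed}, which locks those values in; drop them from Hank.
Determined: Priya=Sat, Nate=Sun. The other people each still have more than one consistent value. That makes 2.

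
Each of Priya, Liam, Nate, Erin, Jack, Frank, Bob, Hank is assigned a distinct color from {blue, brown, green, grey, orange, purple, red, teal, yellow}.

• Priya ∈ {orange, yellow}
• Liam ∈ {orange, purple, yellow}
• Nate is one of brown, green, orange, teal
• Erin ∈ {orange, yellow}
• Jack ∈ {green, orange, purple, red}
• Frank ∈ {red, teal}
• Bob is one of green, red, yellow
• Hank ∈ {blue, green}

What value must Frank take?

The 8 variables together cover exactly {blue, brown, green, orange, purple, red, teal, yellow} — 8 values for 8 variables — and blue appears only in Hank's list, so Hank = blue.
The 7 still-open variables together cover exactly {brown, green, orange, purple, red, teal, yellow} — 7 values for 7 variables — and brown appears only in Nate's list, so Nate = brown.
The 6 still-open variables draw from only 6 values {green, orange, purple, red, teal, yellow}, so each is used; only Frank can be teal, hence Frank = teal.

teal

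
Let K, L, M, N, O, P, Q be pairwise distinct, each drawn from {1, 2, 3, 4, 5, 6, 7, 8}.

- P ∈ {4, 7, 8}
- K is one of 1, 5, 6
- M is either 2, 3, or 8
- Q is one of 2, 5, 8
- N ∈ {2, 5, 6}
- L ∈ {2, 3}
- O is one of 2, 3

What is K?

The 2 variables L and O are confined to {2, 3}, which locks those values in; drop them from M, N, Q.
M's domain is down to {8}, so M = 8. Eliminate 8 elsewhere: P, Q.
Q's domain is down to {5}, so Q = 5. Strike 5 from K, N.
That leaves N = 6. Remove 6 from K.
So K = 1.

1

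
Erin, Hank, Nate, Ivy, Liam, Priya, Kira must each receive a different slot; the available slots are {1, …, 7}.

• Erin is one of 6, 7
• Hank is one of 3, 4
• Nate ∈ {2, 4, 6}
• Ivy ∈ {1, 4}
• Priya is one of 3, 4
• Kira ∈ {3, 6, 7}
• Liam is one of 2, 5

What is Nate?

Among the 7 variables, 1 fits only Ivy (and all 7 values in {1, 2, 3, 4, 5, 6, 7} must be used), so Ivy = 1.
Among the 6 still-open variables, 5 fits only Liam (and all 6 values in {2, 3, 4, 5, 6, 7} must be used), so Liam = 5.
The 5 still-open variables together cover exactly {2, 3, 4, 6, 7} — 5 values for 5 variables — and 2 appears only in Nate's list, so Nate = 2.

2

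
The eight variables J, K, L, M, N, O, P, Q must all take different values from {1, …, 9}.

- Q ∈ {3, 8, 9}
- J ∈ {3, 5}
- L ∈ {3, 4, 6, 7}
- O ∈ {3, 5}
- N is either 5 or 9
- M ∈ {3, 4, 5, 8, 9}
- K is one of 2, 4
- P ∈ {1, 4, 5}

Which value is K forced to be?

The 2 variables J and O are confined to {3, 5}, which locks those values in; drop them from L, M, N, P, Q.
That leaves N = 9. So M, Q can't be 9.
Q must be 8 (only option left). Remove 8 from M.
M has just one choice, so M = 4. Remove 4 from K, L, P.
So K = 2.

2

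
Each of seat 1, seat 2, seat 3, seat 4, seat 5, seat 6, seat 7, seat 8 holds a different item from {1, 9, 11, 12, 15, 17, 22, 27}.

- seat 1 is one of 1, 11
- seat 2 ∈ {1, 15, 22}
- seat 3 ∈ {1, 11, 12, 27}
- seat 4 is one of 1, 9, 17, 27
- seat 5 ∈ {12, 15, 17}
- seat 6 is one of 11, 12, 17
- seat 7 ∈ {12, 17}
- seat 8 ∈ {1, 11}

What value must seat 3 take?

27

The 8 variables together cover exactly {1, 9, 11, 12, 15, 17, 22, 27} — 8 values for 8 variables — and 9 appears only in seat 4's list, so seat 4 = 9.
The 7 still-open variables draw from only 7 values {1, 11, 12, 15, 17, 22, 27}, so each is used; only seat 2 can be 22, hence seat 2 = 22.
The 6 still-open variables together cover exactly {1, 11, 12, 15, 17, 27} — 6 values for 6 variables — and 15 appears only in seat 5's list, so seat 5 = 15.
Among the 5 still-open variables, 27 fits only seat 3 (and all 5 values in {1, 11, 12, 17, 27} must be used), so seat 3 = 27.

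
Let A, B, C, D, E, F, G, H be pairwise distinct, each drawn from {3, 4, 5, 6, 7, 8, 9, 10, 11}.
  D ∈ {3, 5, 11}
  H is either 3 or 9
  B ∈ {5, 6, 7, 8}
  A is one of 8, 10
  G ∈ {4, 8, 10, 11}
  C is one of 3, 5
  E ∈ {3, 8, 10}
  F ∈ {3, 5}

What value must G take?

4

The 2 variables C and F are confined to {3, 5}, which locks those values in; drop them from B, D, E, H.
D has just one choice, so D = 11. So G can't be 11.
That leaves H = 9.
A and E between them cover only {8, 10} — a naked pair. Remove those values from B, G.
So G = 4.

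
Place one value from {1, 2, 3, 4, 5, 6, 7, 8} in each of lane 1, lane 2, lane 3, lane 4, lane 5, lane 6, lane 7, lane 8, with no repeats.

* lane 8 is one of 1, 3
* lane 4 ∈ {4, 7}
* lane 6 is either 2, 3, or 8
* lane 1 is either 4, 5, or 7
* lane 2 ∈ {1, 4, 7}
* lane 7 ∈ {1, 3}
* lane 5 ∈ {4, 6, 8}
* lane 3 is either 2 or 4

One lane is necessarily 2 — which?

Among the 8 variables, 5 fits only lane 1 (and all 8 values in {1, 2, 3, 4, 5, 6, 7, 8} must be used), so lane 1 = 5.
The 7 still-open variables together cover exactly {1, 2, 3, 4, 6, 7, 8} — 7 values for 7 variables — and 6 appears only in lane 5's list, so lane 5 = 6.
The 6 still-open variables together cover exactly {1, 2, 3, 4, 7, 8} — 6 values for 6 variables — and 8 appears only in lane 6's list, so lane 6 = 8.
Among the 5 still-open variables, 2 fits only lane 3 (and all 5 values in {1, 2, 3, 4, 7} must be used), so lane 3 = 2.

lane 3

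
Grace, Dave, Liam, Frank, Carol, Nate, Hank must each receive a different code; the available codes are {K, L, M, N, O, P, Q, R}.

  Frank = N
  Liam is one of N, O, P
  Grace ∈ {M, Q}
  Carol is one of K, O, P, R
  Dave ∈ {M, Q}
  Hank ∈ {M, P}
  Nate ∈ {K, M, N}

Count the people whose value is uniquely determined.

Frank has just one choice, so Frank = N. Eliminate N elsewhere: Liam, Nate.
The 6 still-open variables together cover exactly {K, M, O, P, Q, R} — 6 values for 6 variables — and R appears only in Carol's list, so Carol = R.
The 5 still-open variables together cover exactly {K, M, O, P, Q} — 5 values for 5 variables — and K appears only in Nate's list, so Nate = K.
The 4 still-open variables draw from only 4 values {M, O, P, Q}, so each is used; only Liam can be O, hence Liam = O.
The 3 still-open variables together cover exactly {M, P, Q} — 3 values for 3 variables — and P appears only in Hank's list, so Hank = P.
Determined: Liam=O, Frank=N, Carol=R, Nate=K, Hank=P. The other people each still have more than one consistent value. That makes 5.

5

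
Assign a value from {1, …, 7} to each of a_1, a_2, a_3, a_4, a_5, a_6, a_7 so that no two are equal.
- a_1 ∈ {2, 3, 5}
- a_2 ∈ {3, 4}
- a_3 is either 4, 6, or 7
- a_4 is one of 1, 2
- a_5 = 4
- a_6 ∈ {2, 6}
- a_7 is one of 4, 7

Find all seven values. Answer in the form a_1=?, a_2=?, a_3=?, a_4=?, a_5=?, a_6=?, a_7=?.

a_1=5, a_2=3, a_3=6, a_4=1, a_5=4, a_6=2, a_7=7

a_5's domain is down to {4}, so a_5 = 4. So a_2, a_3, a_7 can't be 4.
a_7's domain is down to {7}, so a_7 = 7. So a_3 can't be 7.
a_2 must be 3 (only option left). So a_1 can't be 3.
That leaves a_3 = 6. Strike 6 from a_6.
a_6's domain is down to {2}, so a_6 = 2. Eliminate 2 elsewhere: a_1, a_4.
a_1 has just one choice, so a_1 = 5.
That leaves a_4 = 1.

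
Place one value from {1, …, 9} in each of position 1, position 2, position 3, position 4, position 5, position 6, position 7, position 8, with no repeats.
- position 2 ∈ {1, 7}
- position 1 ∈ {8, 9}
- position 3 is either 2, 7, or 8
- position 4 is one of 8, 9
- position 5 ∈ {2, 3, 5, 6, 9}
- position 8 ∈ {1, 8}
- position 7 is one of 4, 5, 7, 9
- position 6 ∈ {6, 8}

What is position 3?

2

position 1 and position 4 share exactly the 2 values {8, 9}; by pigeonhole those values go to them, so strike 8, 9 from position 3, position 5, position 6, position 7, position 8.
position 6's domain is down to {6}, so position 6 = 6. So position 5 can't be 6.
position 8 must be 1 (only option left). Remove 1 from position 2.
position 2's domain is down to {7}, so position 2 = 7. So position 3, position 7 can't be 7.
So position 3 = 2.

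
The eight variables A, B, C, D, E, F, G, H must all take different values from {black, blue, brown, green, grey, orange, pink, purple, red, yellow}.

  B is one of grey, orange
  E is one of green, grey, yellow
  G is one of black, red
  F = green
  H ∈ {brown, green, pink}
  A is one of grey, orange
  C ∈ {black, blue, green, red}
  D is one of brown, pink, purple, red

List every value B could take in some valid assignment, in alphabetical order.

F's domain is down to {green}, so F = green. Eliminate green elsewhere: C, E, H.
The 2 variables A and B are confined to {grey, orange}, which locks those values in; drop them from E.
E has just one choice, so E = yellow.
No further eliminations apply; B can still be any of grey, orange.

grey, orange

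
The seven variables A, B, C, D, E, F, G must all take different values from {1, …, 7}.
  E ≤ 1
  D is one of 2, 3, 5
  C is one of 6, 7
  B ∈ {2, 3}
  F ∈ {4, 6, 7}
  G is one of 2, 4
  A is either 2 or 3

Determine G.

4

E must be 1 (only option left).
The 6 still-open variables together cover exactly {2, 3, 4, 5, 6, 7} — 6 values for 6 variables — and 5 appears only in D's list, so D = 5.
The 2 variables A and B are confined to {2, 3}, which locks those values in; drop them from G.
So G = 4.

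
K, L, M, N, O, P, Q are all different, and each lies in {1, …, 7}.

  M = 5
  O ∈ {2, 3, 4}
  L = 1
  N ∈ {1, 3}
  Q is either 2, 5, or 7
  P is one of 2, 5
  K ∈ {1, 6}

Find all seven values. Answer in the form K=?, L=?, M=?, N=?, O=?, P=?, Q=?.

L must be 1 (only option left). Remove 1 from K, N.
M must be 5 (only option left). Eliminate 5 elsewhere: P, Q.
N's domain is down to {3}, so N = 3. So O can't be 3.
P's domain is down to {2}, so P = 2. Eliminate 2 elsewhere: O, Q.
That leaves Q = 7.
K has just one choice, so K = 6.
O must be 4 (only option left).

K=6, L=1, M=5, N=3, O=4, P=2, Q=7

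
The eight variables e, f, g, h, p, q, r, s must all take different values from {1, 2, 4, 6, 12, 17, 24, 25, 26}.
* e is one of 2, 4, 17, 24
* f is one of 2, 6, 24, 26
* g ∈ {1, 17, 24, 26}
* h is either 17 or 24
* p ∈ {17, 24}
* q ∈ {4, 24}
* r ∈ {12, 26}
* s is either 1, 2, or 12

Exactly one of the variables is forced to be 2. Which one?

The 8 variables draw from only 8 values {1, 2, 4, 6, 12, 17, 24, 26}, so each is used; only f can be 6, hence f = 6.
h and p share exactly the 2 values {17, 24}; by pigeonhole those values go to them, so strike 17, 24 from e, g, q.
q has just one choice, so q = 4. Remove 4 from e.
So 2 goes to e.

e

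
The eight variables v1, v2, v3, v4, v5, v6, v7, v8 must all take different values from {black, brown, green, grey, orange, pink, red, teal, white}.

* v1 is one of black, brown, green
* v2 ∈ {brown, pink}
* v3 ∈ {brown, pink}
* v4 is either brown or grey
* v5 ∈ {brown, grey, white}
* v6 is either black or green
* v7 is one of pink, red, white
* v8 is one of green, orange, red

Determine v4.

Among the 8 variables, orange fits only v8 (and all 8 values in {black, brown, green, grey, orange, pink, red, white} must be used), so v8 = orange.
The 7 still-open variables draw from only 7 values {black, brown, green, grey, pink, red, white}, so each is used; only v7 can be red, hence v7 = red.
Among the 6 still-open variables, white fits only v5 (and all 6 values in {black, brown, green, grey, pink, white} must be used), so v5 = white.
The 5 still-open variables draw from only 5 values {black, brown, green, grey, pink}, so each is used; only v4 can be grey, hence v4 = grey.

grey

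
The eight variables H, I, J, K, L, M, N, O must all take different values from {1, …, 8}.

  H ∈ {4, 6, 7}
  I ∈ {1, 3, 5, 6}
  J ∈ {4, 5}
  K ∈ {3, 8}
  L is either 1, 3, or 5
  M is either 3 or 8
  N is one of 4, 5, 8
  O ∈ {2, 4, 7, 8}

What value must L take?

1

Among the 8 variables, 2 fits only O (and all 8 values in {1, 2, 3, 4, 5, 6, 7, 8} must be used), so O = 2.
The 7 still-open variables draw from only 7 values {1, 3, 4, 5, 6, 7, 8}, so each is used; only H can be 7, hence H = 7.
The 6 still-open variables together cover exactly {1, 3, 4, 5, 6, 8} — 6 values for 6 variables — and 6 appears only in I's list, so I = 6.
The 5 still-open variables together cover exactly {1, 3, 4, 5, 8} — 5 values for 5 variables — and 1 appears only in L's list, so L = 1.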